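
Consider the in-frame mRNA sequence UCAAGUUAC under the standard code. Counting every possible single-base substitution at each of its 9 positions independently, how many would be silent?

5

Codon 1 (UCA, Ser): 3 synonymous substitutions.
Codon 2 (AGU, Ser): 1 synonymous substitution.
Codon 3 (UAC, Tyr): 1 synonymous substitution.
Total: 3 + 1 + 1 = 5.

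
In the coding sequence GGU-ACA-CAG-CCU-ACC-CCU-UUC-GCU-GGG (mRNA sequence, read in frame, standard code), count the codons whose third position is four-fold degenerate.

Codon 1 GGU (Gly): third position 4-fold.
Codon 2 ACA (Thr): third position 4-fold.
Codon 3 CAG (Gln): third position 2-fold.
Codon 4 CCU (Pro): third position 4-fold.
Codon 5 ACC (Thr): third position 4-fold.
Codon 6 CCU (Pro): third position 4-fold.
Codon 7 UUC (Phe): third position 2-fold.
Codon 8 GCU (Ala): third position 4-fold.
Codon 9 GGG (Gly): third position 4-fold.
Four-fold degenerate third positions: 7.

7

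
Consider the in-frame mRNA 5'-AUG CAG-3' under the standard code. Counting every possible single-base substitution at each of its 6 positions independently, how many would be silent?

Codon 1 (AUG, Met): 0 synonymous substitutions.
Codon 2 (CAG, Gln): 1 synonymous substitution.
Total: 0 + 1 = 1.

1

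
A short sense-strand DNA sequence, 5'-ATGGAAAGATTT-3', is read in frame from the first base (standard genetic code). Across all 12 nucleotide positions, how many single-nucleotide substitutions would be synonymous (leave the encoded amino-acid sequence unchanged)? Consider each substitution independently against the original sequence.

Codon 1 (ATG, Met): 0 synonymous substitutions.
Codon 2 (GAA, Glu): 1 synonymous substitution.
Codon 3 (AGA, Arg): 2 synonymous substitutions.
Codon 4 (TTT, Phe): 1 synonymous substitution.
Total: 0 + 1 + 2 + 1 = 4.

4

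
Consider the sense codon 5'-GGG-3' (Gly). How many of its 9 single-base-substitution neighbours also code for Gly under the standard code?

3

Position 1: none → 0 synonymous.
Position 2: none → 0 synonymous.
Position 3: GGT, GGC, GGA → 3 synonymous.
Total: 0 + 0 + 3 = 3.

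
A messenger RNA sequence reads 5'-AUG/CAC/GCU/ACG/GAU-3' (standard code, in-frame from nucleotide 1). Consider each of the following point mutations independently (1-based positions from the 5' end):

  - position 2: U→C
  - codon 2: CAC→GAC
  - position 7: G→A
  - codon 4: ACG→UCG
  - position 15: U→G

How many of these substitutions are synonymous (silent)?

Codon 1: AUG (Met) → ACG (Thr) — missense.
Codon 2: CAC (His) → GAC (Asp) — missense.
Codon 3: GCU (Ala) → ACU (Thr) — missense.
Codon 4: ACG (Thr) → UCG (Ser) — missense.
Codon 5: GAU (Asp) → GAG (Glu) — missense.
Synonymous: 0 of 5.

0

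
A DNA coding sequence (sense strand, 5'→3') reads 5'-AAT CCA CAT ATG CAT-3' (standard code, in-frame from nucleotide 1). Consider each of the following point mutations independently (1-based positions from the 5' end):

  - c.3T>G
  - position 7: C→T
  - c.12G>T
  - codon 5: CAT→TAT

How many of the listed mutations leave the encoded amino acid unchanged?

Codon 1: AAT (Asn) → AAG (Lys) — missense.
Codon 3: CAT (His) → TAT (Tyr) — missense.
Codon 4: ATG (Met) → ATT (Ile) — missense.
Codon 5: CAT (His) → TAT (Tyr) — missense.
Synonymous: 0 of 4.

0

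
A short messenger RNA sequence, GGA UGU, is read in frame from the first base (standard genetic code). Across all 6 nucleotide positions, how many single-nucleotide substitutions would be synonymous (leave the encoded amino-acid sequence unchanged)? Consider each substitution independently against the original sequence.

Codon 1 (GGA, Gly): 3 synonymous substitutions.
Codon 2 (UGU, Cys): 1 synonymous substitution.
Total: 3 + 1 = 4.

4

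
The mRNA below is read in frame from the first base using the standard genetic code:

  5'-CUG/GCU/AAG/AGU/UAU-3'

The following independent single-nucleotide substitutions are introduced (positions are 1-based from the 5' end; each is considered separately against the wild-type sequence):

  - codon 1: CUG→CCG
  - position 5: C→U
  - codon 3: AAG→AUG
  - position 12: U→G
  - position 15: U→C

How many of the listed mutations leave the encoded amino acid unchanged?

1

Codon 1: CUG (Leu) → CCG (Pro) — missense.
Codon 2: GCU (Ala) → GUU (Val) — missense.
Codon 3: AAG (Lys) → AUG (Met) — missense.
Codon 4: AGU (Ser) → AGG (Arg) — missense.
Codon 5: UAU (Tyr) → UAC (Tyr) — synonymous.
Synonymous: 1 of 5.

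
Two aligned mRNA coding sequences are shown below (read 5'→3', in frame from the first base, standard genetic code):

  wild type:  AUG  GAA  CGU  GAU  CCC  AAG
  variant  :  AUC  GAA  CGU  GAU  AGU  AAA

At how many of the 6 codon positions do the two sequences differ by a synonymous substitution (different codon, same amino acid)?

1

Codon 1: AUG Met / AUC Ile — nonsynonymous.
Codon 2: GAA Glu / GAA Glu — identical.
Codon 3: CGU Arg / CGU Arg — identical.
Codon 4: GAU Asp / GAU Asp — identical.
Codon 5: CCC Pro / AGU Ser — nonsynonymous.
Codon 6: AAG Lys / AAA Lys — synonymous.
Synonymous differences: 1.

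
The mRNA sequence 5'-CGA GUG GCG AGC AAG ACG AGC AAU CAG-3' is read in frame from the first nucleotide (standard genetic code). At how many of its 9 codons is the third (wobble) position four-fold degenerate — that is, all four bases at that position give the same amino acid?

Codon 1 CGA (Arg): third position 4-fold.
Codon 2 GUG (Val): third position 4-fold.
Codon 3 GCG (Ala): third position 4-fold.
Codon 4 AGC (Ser): third position 2-fold.
Codon 5 AAG (Lys): third position 2-fold.
Codon 6 ACG (Thr): third position 4-fold.
Codon 7 AGC (Ser): third position 2-fold.
Codon 8 AAU (Asn): third position 2-fold.
Codon 9 CAG (Gln): third position 2-fold.
Four-fold degenerate third positions: 4.

4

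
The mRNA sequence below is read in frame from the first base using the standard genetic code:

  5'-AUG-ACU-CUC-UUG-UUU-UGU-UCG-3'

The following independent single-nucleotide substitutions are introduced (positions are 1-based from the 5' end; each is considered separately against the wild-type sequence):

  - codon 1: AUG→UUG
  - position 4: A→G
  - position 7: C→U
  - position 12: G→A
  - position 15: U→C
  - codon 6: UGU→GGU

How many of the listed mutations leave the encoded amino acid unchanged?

2

Codon 1: AUG (Met) → UUG (Leu) — missense.
Codon 2: ACU (Thr) → GCU (Ala) — missense.
Codon 3: CUC (Leu) → UUC (Phe) — missense.
Codon 4: UUG (Leu) → UUA (Leu) — synonymous.
Codon 5: UUU (Phe) → UUC (Phe) — synonymous.
Codon 6: UGU (Cys) → GGU (Gly) — missense.
Synonymous: 2 of 6.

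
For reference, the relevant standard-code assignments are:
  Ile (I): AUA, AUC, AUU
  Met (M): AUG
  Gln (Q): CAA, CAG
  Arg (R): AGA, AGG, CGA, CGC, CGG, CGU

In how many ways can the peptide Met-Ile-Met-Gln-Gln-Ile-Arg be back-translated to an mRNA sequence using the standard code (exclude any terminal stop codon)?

216

Met: 1 codon.
Ile: 3 codons.
Met: 1 codon.
Gln: 2 codons.
Gln: 2 codons.
Ile: 3 codons.
Arg: 6 codons.
1 × 3 × 1 × 2 × 2 × 3 × 6 = 216.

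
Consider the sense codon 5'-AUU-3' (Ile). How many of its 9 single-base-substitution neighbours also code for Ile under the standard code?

2

Position 1: none → 0 synonymous.
Position 2: none → 0 synonymous.
Position 3: AUC, AUA → 2 synonymous.
Total: 0 + 0 + 2 = 2.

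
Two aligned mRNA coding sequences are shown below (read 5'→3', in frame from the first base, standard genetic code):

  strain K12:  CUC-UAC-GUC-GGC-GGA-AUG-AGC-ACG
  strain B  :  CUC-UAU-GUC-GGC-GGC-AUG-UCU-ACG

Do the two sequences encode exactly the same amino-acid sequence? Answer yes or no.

Codon 1: CUC Leu / CUC Leu — identical.
Codon 2: UAC Tyr / UAU Tyr — synonymous.
Codon 3: GUC Val / GUC Val — identical.
Codon 4: GGC Gly / GGC Gly — identical.
Codon 5: GGA Gly / GGC Gly — synonymous.
Codon 6: AUG Met / AUG Met — identical.
Codon 7: AGC Ser / UCU Ser — synonymous.
Codon 8: ACG Thr / ACG Thr — identical.
Nonsynonymous differences: 0 → same protein.

yes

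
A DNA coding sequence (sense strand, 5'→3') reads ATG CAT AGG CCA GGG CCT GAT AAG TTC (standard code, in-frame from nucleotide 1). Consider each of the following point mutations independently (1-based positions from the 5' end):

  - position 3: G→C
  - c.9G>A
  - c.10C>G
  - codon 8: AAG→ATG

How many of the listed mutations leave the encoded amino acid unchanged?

1

Codon 1: ATG (Met) → ATC (Ile) — missense.
Codon 3: AGG (Arg) → AGA (Arg) — synonymous.
Codon 4: CCA (Pro) → GCA (Ala) — missense.
Codon 8: AAG (Lys) → ATG (Met) — missense.
Synonymous: 1 of 4.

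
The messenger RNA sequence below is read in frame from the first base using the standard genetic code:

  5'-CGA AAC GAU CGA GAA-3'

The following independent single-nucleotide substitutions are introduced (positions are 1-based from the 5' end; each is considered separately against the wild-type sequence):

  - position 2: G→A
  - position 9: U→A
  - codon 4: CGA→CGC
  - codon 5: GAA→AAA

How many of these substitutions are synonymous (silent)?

1

Codon 1: CGA (Arg) → CAA (Gln) — missense.
Codon 3: GAU (Asp) → GAA (Glu) — missense.
Codon 4: CGA (Arg) → CGC (Arg) — synonymous.
Codon 5: GAA (Glu) → AAA (Lys) — missense.
Synonymous: 1 of 4.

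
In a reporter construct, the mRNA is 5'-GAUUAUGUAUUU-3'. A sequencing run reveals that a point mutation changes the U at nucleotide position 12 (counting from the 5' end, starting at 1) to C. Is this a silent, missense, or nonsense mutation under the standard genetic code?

silent

Position 12 falls in codon 4: UUU → Phe.
After the substitution the codon is UUC → Phe.
Both encode Phe, so the change is synonymous.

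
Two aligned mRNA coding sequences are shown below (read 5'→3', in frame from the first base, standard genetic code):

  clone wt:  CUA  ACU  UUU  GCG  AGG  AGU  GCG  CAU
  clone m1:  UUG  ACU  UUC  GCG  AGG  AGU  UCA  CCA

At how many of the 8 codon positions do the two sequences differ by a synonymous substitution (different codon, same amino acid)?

Codon 1: CUA Leu / UUG Leu — synonymous.
Codon 2: ACU Thr / ACU Thr — identical.
Codon 3: UUU Phe / UUC Phe — synonymous.
Codon 4: GCG Ala / GCG Ala — identical.
Codon 5: AGG Arg / AGG Arg — identical.
Codon 6: AGU Ser / AGU Ser — identical.
Codon 7: GCG Ala / UCA Ser — nonsynonymous.
Codon 8: CAU His / CCA Pro — nonsynonymous.
Synonymous differences: 2.

2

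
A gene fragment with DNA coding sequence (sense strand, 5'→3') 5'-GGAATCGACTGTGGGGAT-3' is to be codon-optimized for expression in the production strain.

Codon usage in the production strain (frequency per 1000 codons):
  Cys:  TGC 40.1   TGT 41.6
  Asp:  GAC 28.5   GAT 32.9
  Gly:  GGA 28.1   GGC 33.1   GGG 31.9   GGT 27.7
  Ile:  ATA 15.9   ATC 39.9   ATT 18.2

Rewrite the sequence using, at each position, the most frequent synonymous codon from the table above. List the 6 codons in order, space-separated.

GGC ATC GAT TGT GGC GAT

Codon 1 (Gly): best is GGC at 33.1.
Codon 2 (Ile): best is ATC at 39.9.
Codon 3 (Asp): best is GAT at 32.9.
Codon 4 (Cys): best is TGT at 41.6.
Codon 5 (Gly): best is GGC at 33.1.
Codon 6 (Asp): best is GAT at 32.9.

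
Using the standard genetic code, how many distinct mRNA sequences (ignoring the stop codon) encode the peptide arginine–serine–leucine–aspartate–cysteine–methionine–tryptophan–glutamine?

Arg: 6 codons.
Ser: 6 codons.
Leu: 6 codons.
Asp: 2 codons.
Cys: 2 codons.
Met: 1 codon.
Trp: 1 codon.
Gln: 2 codons.
6 × 6 × 6 × 2 × 2 × 1 × 1 × 2 = 1728.

1728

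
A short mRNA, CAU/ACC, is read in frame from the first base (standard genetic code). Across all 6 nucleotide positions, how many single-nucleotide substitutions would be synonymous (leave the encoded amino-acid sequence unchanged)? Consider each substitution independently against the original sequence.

Codon 1 (CAU, His): 1 synonymous substitution.
Codon 2 (ACC, Thr): 3 synonymous substitutions.
Total: 1 + 3 = 4.

4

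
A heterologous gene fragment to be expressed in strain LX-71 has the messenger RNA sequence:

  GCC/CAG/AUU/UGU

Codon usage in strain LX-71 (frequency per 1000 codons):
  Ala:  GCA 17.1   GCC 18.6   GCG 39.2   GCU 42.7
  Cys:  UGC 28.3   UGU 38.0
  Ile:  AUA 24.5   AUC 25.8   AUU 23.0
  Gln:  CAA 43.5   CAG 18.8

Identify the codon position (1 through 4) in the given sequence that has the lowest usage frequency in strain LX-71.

Codon 1 GCC (Ala): 18.6 per 1000.
Codon 2 CAG (Gln): 18.8 per 1000.
Codon 3 AUU (Ile): 23.0 per 1000.
Codon 4 UGU (Cys): 38.0 per 1000.
Lowest frequency is 18.6 at codon 1.

1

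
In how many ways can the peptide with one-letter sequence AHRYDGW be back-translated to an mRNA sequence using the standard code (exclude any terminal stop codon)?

768

Ala: 4 codons.
His: 2 codons.
Arg: 6 codons.
Tyr: 2 codons.
Asp: 2 codons.
Gly: 4 codons.
Trp: 1 codon.
4 × 2 × 6 × 2 × 2 × 4 × 1 = 768.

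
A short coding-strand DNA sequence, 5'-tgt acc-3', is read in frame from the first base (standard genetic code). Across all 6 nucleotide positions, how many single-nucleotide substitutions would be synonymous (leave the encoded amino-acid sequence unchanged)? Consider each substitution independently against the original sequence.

4

Codon 1 (TGT, Cys): 1 synonymous substitution.
Codon 2 (ACC, Thr): 3 synonymous substitutions.
Total: 1 + 3 = 4.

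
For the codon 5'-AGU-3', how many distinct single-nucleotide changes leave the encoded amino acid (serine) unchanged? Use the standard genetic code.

Position 1: none → 0 synonymous.
Position 2: none → 0 synonymous.
Position 3: AGC → 1 synonymous.
Total: 0 + 0 + 1 = 1.

1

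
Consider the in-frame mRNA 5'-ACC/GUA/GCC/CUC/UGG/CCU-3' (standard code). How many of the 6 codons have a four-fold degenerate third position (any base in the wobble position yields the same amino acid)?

5

Codon 1 ACC (Thr): third position 4-fold.
Codon 2 GUA (Val): third position 4-fold.
Codon 3 GCC (Ala): third position 4-fold.
Codon 4 CUC (Leu): third position 4-fold.
Codon 5 UGG (Trp): third position 1-fold.
Codon 6 CCU (Pro): third position 4-fold.
Four-fold degenerate third positions: 5.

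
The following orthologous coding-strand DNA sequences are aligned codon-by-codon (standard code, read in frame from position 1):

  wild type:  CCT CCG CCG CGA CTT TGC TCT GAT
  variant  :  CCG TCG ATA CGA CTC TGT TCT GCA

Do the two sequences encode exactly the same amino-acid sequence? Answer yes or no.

Codon 1: CCT Pro / CCG Pro — synonymous.
Codon 2: CCG Pro / TCG Ser — nonsynonymous.
Codon 3: CCG Pro / ATA Ile — nonsynonymous.
Codon 4: CGA Arg / CGA Arg — identical.
Codon 5: CTT Leu / CTC Leu — synonymous.
Codon 6: TGC Cys / TGT Cys — synonymous.
Codon 7: TCT Ser / TCT Ser — identical.
Codon 8: GAT Asp / GCA Ala — nonsynonymous.
Nonsynonymous differences: 3 → different protein.

no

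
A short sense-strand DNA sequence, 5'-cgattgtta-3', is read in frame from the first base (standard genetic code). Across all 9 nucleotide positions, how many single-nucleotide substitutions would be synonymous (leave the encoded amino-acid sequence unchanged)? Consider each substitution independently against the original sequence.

8

Codon 1 (CGA, Arg): 4 synonymous substitutions.
Codon 2 (TTG, Leu): 2 synonymous substitutions.
Codon 3 (TTA, Leu): 2 synonymous substitutions.
Total: 4 + 2 + 2 = 8.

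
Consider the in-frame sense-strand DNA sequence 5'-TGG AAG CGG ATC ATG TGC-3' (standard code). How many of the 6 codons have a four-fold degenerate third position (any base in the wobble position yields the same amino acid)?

1

Codon 1 TGG (Trp): third position 1-fold.
Codon 2 AAG (Lys): third position 2-fold.
Codon 3 CGG (Arg): third position 4-fold.
Codon 4 ATC (Ile): third position 3-fold.
Codon 5 ATG (Met): third position 1-fold.
Codon 6 TGC (Cys): third position 2-fold.
Four-fold degenerate third positions: 1.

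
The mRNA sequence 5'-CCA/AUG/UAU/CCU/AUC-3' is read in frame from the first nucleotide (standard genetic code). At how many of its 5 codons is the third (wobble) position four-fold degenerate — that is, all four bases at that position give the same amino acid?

Codon 1 CCA (Pro): third position 4-fold.
Codon 2 AUG (Met): third position 1-fold.
Codon 3 UAU (Tyr): third position 2-fold.
Codon 4 CCU (Pro): third position 4-fold.
Codon 5 AUC (Ile): third position 3-fold.
Four-fold degenerate third positions: 2.

2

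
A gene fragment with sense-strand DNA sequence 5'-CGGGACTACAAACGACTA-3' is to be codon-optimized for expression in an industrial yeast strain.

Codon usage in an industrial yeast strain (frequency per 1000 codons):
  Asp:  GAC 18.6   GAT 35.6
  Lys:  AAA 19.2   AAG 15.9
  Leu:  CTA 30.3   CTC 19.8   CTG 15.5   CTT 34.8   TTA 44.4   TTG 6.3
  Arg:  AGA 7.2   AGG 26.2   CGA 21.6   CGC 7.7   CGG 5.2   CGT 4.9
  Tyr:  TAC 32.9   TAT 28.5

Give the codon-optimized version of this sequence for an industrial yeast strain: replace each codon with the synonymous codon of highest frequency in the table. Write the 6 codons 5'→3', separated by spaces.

AGG GAT TAC AAA AGG TTA

Codon 1 (Arg): best is AGG at 26.2.
Codon 2 (Asp): best is GAT at 35.6.
Codon 3 (Tyr): best is TAC at 32.9.
Codon 4 (Lys): best is AAA at 19.2.
Codon 5 (Arg): best is AGG at 26.2.
Codon 6 (Leu): best is TTA at 44.4.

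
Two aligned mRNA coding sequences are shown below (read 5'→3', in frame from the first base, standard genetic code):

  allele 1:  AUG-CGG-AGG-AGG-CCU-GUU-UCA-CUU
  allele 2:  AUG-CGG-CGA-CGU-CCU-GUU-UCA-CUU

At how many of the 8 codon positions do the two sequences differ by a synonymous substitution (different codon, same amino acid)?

2

Codon 1: AUG Met / AUG Met — identical.
Codon 2: CGG Arg / CGG Arg — identical.
Codon 3: AGG Arg / CGA Arg — synonymous.
Codon 4: AGG Arg / CGU Arg — synonymous.
Codon 5: CCU Pro / CCU Pro — identical.
Codon 6: GUU Val / GUU Val — identical.
Codon 7: UCA Ser / UCA Ser — identical.
Codon 8: CUU Leu / CUU Leu — identical.
Synonymous differences: 2.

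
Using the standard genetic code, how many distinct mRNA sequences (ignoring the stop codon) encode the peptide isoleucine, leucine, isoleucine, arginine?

Ile: 3 codons.
Leu: 6 codons.
Ile: 3 codons.
Arg: 6 codons.
3 × 6 × 3 × 6 = 324.

324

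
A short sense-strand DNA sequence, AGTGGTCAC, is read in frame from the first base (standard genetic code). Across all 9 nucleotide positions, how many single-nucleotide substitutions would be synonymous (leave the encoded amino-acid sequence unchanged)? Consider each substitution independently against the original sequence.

5

Codon 1 (AGT, Ser): 1 synonymous substitution.
Codon 2 (GGT, Gly): 3 synonymous substitutions.
Codon 3 (CAC, His): 1 synonymous substitution.
Total: 1 + 3 + 1 = 5.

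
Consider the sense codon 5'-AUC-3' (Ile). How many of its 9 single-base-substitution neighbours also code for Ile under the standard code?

2

Position 1: none → 0 synonymous.
Position 2: none → 0 synonymous.
Position 3: AUU, AUA → 2 synonymous.
Total: 0 + 0 + 2 = 2.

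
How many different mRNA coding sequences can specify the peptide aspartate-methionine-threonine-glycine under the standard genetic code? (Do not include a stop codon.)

32

Asp: 2 codons.
Met: 1 codon.
Thr: 4 codons.
Gly: 4 codons.
2 × 1 × 4 × 4 = 32.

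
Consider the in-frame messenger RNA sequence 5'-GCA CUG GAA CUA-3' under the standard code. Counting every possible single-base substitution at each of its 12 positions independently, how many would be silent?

Codon 1 (GCA, Ala): 3 synonymous substitutions.
Codon 2 (CUG, Leu): 4 synonymous substitutions.
Codon 3 (GAA, Glu): 1 synonymous substitution.
Codon 4 (CUA, Leu): 4 synonymous substitutions.
Total: 3 + 4 + 1 + 4 = 12.

12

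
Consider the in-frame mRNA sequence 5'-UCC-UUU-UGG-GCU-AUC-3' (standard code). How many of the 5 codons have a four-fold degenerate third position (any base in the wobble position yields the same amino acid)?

2

Codon 1 UCC (Ser): third position 4-fold.
Codon 2 UUU (Phe): third position 2-fold.
Codon 3 UGG (Trp): third position 1-fold.
Codon 4 GCU (Ala): third position 4-fold.
Codon 5 AUC (Ile): third position 3-fold.
Four-fold degenerate third positions: 2.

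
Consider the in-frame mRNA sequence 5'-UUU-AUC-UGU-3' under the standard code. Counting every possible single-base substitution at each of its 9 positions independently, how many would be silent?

Codon 1 (UUU, Phe): 1 synonymous substitution.
Codon 2 (AUC, Ile): 2 synonymous substitutions.
Codon 3 (UGU, Cys): 1 synonymous substitution.
Total: 1 + 2 + 1 = 4.

4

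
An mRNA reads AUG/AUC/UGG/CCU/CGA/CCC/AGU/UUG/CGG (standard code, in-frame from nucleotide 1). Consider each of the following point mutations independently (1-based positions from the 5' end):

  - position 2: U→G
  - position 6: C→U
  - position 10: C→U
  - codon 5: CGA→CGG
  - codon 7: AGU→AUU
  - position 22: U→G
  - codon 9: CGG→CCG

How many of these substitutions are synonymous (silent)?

2

Codon 1: AUG (Met) → AGG (Arg) — missense.
Codon 2: AUC (Ile) → AUU (Ile) — synonymous.
Codon 4: CCU (Pro) → UCU (Ser) — missense.
Codon 5: CGA (Arg) → CGG (Arg) — synonymous.
Codon 7: AGU (Ser) → AUU (Ile) — missense.
Codon 8: UUG (Leu) → GUG (Val) — missense.
Codon 9: CGG (Arg) → CCG (Pro) — missense.
Synonymous: 2 of 7.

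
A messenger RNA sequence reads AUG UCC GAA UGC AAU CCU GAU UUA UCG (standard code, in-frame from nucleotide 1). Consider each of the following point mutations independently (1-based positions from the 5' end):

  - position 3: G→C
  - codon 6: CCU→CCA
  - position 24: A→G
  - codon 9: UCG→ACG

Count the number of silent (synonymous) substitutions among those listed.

Codon 1: AUG (Met) → AUC (Ile) — missense.
Codon 6: CCU (Pro) → CCA (Pro) — synonymous.
Codon 8: UUA (Leu) → UUG (Leu) — synonymous.
Codon 9: UCG (Ser) → ACG (Thr) — missense.
Synonymous: 2 of 4.

2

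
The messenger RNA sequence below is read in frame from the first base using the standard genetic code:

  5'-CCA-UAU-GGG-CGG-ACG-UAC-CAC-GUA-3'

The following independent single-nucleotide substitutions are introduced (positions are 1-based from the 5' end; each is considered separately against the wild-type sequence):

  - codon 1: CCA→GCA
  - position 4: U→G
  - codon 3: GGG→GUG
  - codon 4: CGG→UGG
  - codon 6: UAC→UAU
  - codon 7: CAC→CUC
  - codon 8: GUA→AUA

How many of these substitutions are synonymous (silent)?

1

Codon 1: CCA (Pro) → GCA (Ala) — missense.
Codon 2: UAU (Tyr) → GAU (Asp) — missense.
Codon 3: GGG (Gly) → GUG (Val) — missense.
Codon 4: CGG (Arg) → UGG (Trp) — missense.
Codon 6: UAC (Tyr) → UAU (Tyr) — synonymous.
Codon 7: CAC (His) → CUC (Leu) — missense.
Codon 8: GUA (Val) → AUA (Ile) — missense.
Synonymous: 1 of 7.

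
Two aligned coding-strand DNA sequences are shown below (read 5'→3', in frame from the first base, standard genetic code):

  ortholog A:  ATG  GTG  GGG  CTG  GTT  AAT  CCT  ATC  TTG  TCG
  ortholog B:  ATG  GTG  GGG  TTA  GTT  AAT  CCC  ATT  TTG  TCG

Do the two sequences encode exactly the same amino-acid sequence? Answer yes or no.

yes

Codon 1: ATG Met / ATG Met — identical.
Codon 2: GTG Val / GTG Val — identical.
Codon 3: GGG Gly / GGG Gly — identical.
Codon 4: CTG Leu / TTA Leu — synonymous.
Codon 5: GTT Val / GTT Val — identical.
Codon 6: AAT Asn / AAT Asn — identical.
Codon 7: CCT Pro / CCC Pro — synonymous.
Codon 8: ATC Ile / ATT Ile — synonymous.
Codon 9: TTG Leu / TTG Leu — identical.
Codon 10: TCG Ser / TCG Ser — identical.
Nonsynonymous differences: 0 → same protein.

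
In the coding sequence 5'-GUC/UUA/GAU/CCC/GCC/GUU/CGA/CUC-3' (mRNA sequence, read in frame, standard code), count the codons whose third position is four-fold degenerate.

Codon 1 GUC (Val): third position 4-fold.
Codon 2 UUA (Leu): third position 2-fold.
Codon 3 GAU (Asp): third position 2-fold.
Codon 4 CCC (Pro): third position 4-fold.
Codon 5 GCC (Ala): third position 4-fold.
Codon 6 GUU (Val): third position 4-fold.
Codon 7 CGA (Arg): third position 4-fold.
Codon 8 CUC (Leu): third position 4-fold.
Four-fold degenerate third positions: 6.

6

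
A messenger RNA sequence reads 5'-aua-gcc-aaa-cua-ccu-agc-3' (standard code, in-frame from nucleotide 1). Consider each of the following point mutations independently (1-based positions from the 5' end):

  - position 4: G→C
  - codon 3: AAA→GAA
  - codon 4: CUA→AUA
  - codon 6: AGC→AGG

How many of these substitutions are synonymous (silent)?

0

Codon 2: GCC (Ala) → CCC (Pro) — missense.
Codon 3: AAA (Lys) → GAA (Glu) — missense.
Codon 4: CUA (Leu) → AUA (Ile) — missense.
Codon 6: AGC (Ser) → AGG (Arg) — missense.
Synonymous: 0 of 4.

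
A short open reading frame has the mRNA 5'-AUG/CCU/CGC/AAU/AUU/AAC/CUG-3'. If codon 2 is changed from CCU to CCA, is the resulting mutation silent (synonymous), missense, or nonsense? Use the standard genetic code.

silent

Position 6 falls in codon 2: CCU → Pro.
After the substitution the codon is CCA → Pro.
Both encode Pro, so the change is synonymous.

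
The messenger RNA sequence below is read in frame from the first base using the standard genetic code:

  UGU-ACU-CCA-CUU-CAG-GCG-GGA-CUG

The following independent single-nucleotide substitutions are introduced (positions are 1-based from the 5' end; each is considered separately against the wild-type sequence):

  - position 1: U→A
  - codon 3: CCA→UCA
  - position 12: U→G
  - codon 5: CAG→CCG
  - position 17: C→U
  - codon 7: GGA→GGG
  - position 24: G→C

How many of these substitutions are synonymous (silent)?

3

Codon 1: UGU (Cys) → AGU (Ser) — missense.
Codon 3: CCA (Pro) → UCA (Ser) — missense.
Codon 4: CUU (Leu) → CUG (Leu) — synonymous.
Codon 5: CAG (Gln) → CCG (Pro) — missense.
Codon 6: GCG (Ala) → GUG (Val) — missense.
Codon 7: GGA (Gly) → GGG (Gly) — synonymous.
Codon 8: CUG (Leu) → CUC (Leu) — synonymous.
Synonymous: 3 of 7.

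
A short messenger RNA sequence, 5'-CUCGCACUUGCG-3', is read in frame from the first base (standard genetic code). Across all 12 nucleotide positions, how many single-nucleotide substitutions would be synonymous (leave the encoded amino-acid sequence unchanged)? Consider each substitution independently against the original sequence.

Codon 1 (CUC, Leu): 3 synonymous substitutions.
Codon 2 (GCA, Ala): 3 synonymous substitutions.
Codon 3 (CUU, Leu): 3 synonymous substitutions.
Codon 4 (GCG, Ala): 3 synonymous substitutions.
Total: 3 + 3 + 3 + 3 = 12.

12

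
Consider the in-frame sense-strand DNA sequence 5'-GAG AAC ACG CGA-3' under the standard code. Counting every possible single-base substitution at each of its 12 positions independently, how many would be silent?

9

Codon 1 (GAG, Glu): 1 synonymous substitution.
Codon 2 (AAC, Asn): 1 synonymous substitution.
Codon 3 (ACG, Thr): 3 synonymous substitutions.
Codon 4 (CGA, Arg): 4 synonymous substitutions.
Total: 1 + 1 + 3 + 4 = 9.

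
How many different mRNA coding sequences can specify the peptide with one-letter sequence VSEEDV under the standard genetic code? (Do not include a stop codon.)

Val: 4 codons.
Ser: 6 codons.
Glu: 2 codons.
Glu: 2 codons.
Asp: 2 codons.
Val: 4 codons.
4 × 6 × 2 × 2 × 2 × 4 = 768.

768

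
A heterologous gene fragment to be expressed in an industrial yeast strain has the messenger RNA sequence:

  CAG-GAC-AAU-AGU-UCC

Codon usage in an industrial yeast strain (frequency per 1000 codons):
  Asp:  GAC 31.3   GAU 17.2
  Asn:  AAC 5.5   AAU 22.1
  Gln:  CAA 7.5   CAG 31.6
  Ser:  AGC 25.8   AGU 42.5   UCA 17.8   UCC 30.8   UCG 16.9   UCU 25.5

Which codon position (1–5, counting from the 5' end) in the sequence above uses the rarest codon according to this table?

3

Codon 1 CAG (Gln): 31.6 per 1000.
Codon 2 GAC (Asp): 31.3 per 1000.
Codon 3 AAU (Asn): 22.1 per 1000.
Codon 4 AGU (Ser): 42.5 per 1000.
Codon 5 UCC (Ser): 30.8 per 1000.
Lowest frequency is 22.1 at codon 3.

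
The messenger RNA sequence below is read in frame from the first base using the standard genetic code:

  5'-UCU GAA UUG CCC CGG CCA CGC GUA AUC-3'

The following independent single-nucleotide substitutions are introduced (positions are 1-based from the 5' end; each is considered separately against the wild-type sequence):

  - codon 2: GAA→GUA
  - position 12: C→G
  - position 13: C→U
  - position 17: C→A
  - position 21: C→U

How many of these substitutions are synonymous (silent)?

Codon 2: GAA (Glu) → GUA (Val) — missense.
Codon 4: CCC (Pro) → CCG (Pro) — synonymous.
Codon 5: CGG (Arg) → UGG (Trp) — missense.
Codon 6: CCA (Pro) → CAA (Gln) — missense.
Codon 7: CGC (Arg) → CGU (Arg) — synonymous.
Synonymous: 2 of 5.

2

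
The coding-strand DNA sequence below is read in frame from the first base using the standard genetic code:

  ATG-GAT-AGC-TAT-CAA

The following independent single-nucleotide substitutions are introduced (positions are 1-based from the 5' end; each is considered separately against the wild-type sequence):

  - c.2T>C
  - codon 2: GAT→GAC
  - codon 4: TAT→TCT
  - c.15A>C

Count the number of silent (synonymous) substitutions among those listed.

1

Codon 1: ATG (Met) → ACG (Thr) — missense.
Codon 2: GAT (Asp) → GAC (Asp) — synonymous.
Codon 4: TAT (Tyr) → TCT (Ser) — missense.
Codon 5: CAA (Gln) → CAC (His) — missense.
Synonymous: 1 of 4.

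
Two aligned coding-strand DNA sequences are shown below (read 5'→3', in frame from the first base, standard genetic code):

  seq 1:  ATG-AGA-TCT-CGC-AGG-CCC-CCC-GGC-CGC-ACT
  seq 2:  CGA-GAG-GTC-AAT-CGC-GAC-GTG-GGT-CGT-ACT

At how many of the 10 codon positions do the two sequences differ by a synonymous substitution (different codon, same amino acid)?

3

Codon 1: ATG Met / CGA Arg — nonsynonymous.
Codon 2: AGA Arg / GAG Glu — nonsynonymous.
Codon 3: TCT Ser / GTC Val — nonsynonymous.
Codon 4: CGC Arg / AAT Asn — nonsynonymous.
Codon 5: AGG Arg / CGC Arg — synonymous.
Codon 6: CCC Pro / GAC Asp — nonsynonymous.
Codon 7: CCC Pro / GTG Val — nonsynonymous.
Codon 8: GGC Gly / GGT Gly — synonymous.
Codon 9: CGC Arg / CGT Arg — synonymous.
Codon 10: ACT Thr / ACT Thr — identical.
Synonymous differences: 3.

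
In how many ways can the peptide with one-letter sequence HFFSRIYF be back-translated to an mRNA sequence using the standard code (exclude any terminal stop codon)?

His: 2 codons.
Phe: 2 codons.
Phe: 2 codons.
Ser: 6 codons.
Arg: 6 codons.
Ile: 3 codons.
Tyr: 2 codons.
Phe: 2 codons.
2 × 2 × 2 × 6 × 6 × 3 × 2 × 2 = 3456.

3456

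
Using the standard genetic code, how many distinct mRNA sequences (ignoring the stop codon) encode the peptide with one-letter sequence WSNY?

Trp: 1 codon.
Ser: 6 codons.
Asn: 2 codons.
Tyr: 2 codons.
1 × 6 × 2 × 2 = 24.

24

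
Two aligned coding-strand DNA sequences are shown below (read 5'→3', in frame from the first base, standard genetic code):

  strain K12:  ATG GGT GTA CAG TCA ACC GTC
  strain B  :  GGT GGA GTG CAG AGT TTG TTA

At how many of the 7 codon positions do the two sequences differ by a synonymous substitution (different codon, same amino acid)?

Codon 1: ATG Met / GGT Gly — nonsynonymous.
Codon 2: GGT Gly / GGA Gly — synonymous.
Codon 3: GTA Val / GTG Val — synonymous.
Codon 4: CAG Gln / CAG Gln — identical.
Codon 5: TCA Ser / AGT Ser — synonymous.
Codon 6: ACC Thr / TTG Leu — nonsynonymous.
Codon 7: GTC Val / TTA Leu — nonsynonymous.
Synonymous differences: 3.

3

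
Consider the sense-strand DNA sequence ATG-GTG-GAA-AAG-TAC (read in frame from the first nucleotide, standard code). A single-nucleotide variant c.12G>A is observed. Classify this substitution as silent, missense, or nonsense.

silent

Position 12 falls in codon 4: AAG → Lys.
After the substitution the codon is AAA → Lys.
Both encode Lys, so the change is synonymous.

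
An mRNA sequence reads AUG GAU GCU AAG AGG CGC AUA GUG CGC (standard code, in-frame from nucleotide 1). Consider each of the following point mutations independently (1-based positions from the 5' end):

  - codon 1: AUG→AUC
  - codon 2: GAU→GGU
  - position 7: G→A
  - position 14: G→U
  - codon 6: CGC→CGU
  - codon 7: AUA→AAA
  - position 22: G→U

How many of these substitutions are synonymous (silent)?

1

Codon 1: AUG (Met) → AUC (Ile) — missense.
Codon 2: GAU (Asp) → GGU (Gly) — missense.
Codon 3: GCU (Ala) → ACU (Thr) — missense.
Codon 5: AGG (Arg) → AUG (Met) — missense.
Codon 6: CGC (Arg) → CGU (Arg) — synonymous.
Codon 7: AUA (Ile) → AAA (Lys) — missense.
Codon 8: GUG (Val) → UUG (Leu) — missense.
Synonymous: 1 of 7.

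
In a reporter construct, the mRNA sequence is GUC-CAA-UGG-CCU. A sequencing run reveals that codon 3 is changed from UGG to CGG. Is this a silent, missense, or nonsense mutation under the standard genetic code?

missense

Position 7 falls in codon 3: UGG → Trp.
After the substitution the codon is CGG → Arg.
Trp ≠ Arg, so this is a missense mutation.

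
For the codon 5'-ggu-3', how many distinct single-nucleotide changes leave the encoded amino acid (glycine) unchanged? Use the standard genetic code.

Position 1: none → 0 synonymous.
Position 2: none → 0 synonymous.
Position 3: GGC, GGA, GGG → 3 synonymous.
Total: 0 + 0 + 3 = 3.

3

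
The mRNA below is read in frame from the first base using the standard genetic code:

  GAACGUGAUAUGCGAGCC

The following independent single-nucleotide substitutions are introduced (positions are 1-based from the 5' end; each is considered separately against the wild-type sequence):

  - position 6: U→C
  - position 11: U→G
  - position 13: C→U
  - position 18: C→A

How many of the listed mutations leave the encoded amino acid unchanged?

2

Codon 2: CGU (Arg) → CGC (Arg) — synonymous.
Codon 4: AUG (Met) → AGG (Arg) — missense.
Codon 5: CGA (Arg) → UGA (Stop) — nonsense.
Codon 6: GCC (Ala) → GCA (Ala) — synonymous.
Synonymous: 2 of 4.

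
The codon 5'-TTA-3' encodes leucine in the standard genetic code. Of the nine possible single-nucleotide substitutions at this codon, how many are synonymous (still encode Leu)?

Position 1: CTA → 1 synonymous.
Position 2: none → 0 synonymous.
Position 3: TTG → 1 synonymous.
Total: 1 + 0 + 1 = 2.

2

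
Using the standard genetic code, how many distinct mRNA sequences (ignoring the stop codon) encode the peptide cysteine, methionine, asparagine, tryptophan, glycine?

16

Cys: 2 codons.
Met: 1 codon.
Asn: 2 codons.
Trp: 1 codon.
Gly: 4 codons.
2 × 1 × 2 × 1 × 4 = 16.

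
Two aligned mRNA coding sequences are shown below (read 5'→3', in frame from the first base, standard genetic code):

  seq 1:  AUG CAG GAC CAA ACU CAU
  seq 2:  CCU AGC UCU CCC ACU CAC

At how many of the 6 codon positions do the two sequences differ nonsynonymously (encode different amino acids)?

4

Codon 1: AUG Met / CCU Pro — nonsynonymous.
Codon 2: CAG Gln / AGC Ser — nonsynonymous.
Codon 3: GAC Asp / UCU Ser — nonsynonymous.
Codon 4: CAA Gln / CCC Pro — nonsynonymous.
Codon 5: ACU Thr / ACU Thr — identical.
Codon 6: CAU His / CAC His — synonymous.
Nonsynonymous differences: 4.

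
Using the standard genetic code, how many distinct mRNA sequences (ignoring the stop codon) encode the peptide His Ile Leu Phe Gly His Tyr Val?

His: 2 codons.
Ile: 3 codons.
Leu: 6 codons.
Phe: 2 codons.
Gly: 4 codons.
His: 2 codons.
Tyr: 2 codons.
Val: 4 codons.
2 × 3 × 6 × 2 × 4 × 2 × 2 × 4 = 4608.

4608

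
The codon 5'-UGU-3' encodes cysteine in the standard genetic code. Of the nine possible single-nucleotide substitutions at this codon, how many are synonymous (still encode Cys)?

1

Position 1: none → 0 synonymous.
Position 2: none → 0 synonymous.
Position 3: UGC → 1 synonymous.
Total: 0 + 0 + 1 = 1.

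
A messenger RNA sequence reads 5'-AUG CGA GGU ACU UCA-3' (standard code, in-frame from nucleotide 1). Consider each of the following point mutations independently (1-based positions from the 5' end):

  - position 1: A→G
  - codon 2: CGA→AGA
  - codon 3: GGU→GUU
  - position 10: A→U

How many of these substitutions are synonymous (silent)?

1

Codon 1: AUG (Met) → GUG (Val) — missense.
Codon 2: CGA (Arg) → AGA (Arg) — synonymous.
Codon 3: GGU (Gly) → GUU (Val) — missense.
Codon 4: ACU (Thr) → UCU (Ser) — missense.
Synonymous: 1 of 4.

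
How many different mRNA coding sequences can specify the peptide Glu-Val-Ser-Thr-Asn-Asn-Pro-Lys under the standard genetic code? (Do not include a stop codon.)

6144

Glu: 2 codons.
Val: 4 codons.
Ser: 6 codons.
Thr: 4 codons.
Asn: 2 codons.
Asn: 2 codons.
Pro: 4 codons.
Lys: 2 codons.
2 × 4 × 6 × 4 × 2 × 2 × 4 × 2 = 6144.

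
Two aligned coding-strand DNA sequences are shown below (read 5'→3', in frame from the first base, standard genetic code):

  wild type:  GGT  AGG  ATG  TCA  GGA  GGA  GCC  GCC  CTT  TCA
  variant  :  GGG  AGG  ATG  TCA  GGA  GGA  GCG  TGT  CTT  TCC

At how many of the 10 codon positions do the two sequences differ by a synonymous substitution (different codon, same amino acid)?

Codon 1: GGT Gly / GGG Gly — synonymous.
Codon 2: AGG Arg / AGG Arg — identical.
Codon 3: ATG Met / ATG Met — identical.
Codon 4: TCA Ser / TCA Ser — identical.
Codon 5: GGA Gly / GGA Gly — identical.
Codon 6: GGA Gly / GGA Gly — identical.
Codon 7: GCC Ala / GCG Ala — synonymous.
Codon 8: GCC Ala / TGT Cys — nonsynonymous.
Codon 9: CTT Leu / CTT Leu — identical.
Codon 10: TCA Ser / TCC Ser — synonymous.
Synonymous differences: 3.

3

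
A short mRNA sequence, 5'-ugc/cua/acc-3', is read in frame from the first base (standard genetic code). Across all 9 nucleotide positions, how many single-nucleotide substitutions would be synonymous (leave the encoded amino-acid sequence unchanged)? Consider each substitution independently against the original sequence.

Codon 1 (UGC, Cys): 1 synonymous substitution.
Codon 2 (CUA, Leu): 4 synonymous substitutions.
Codon 3 (ACC, Thr): 3 synonymous substitutions.
Total: 1 + 4 + 3 = 8.

8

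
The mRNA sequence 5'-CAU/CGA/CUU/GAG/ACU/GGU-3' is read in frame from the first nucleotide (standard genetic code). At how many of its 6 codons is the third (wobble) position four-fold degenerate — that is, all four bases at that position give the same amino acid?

Codon 1 CAU (His): third position 2-fold.
Codon 2 CGA (Arg): third position 4-fold.
Codon 3 CUU (Leu): third position 4-fold.
Codon 4 GAG (Glu): third position 2-fold.
Codon 5 ACU (Thr): third position 4-fold.
Codon 6 GGU (Gly): third position 4-fold.
Four-fold degenerate third positions: 4.

4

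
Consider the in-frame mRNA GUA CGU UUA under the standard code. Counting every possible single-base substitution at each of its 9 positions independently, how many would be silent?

8

Codon 1 (GUA, Val): 3 synonymous substitutions.
Codon 2 (CGU, Arg): 3 synonymous substitutions.
Codon 3 (UUA, Leu): 2 synonymous substitutions.
Total: 3 + 3 + 2 = 8.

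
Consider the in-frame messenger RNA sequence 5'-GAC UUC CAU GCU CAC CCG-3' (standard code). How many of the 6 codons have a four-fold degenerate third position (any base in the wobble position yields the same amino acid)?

Codon 1 GAC (Asp): third position 2-fold.
Codon 2 UUC (Phe): third position 2-fold.
Codon 3 CAU (His): third position 2-fold.
Codon 4 GCU (Ala): third position 4-fold.
Codon 5 CAC (His): third position 2-fold.
Codon 6 CCG (Pro): third position 4-fold.
Four-fold degenerate third positions: 2.

2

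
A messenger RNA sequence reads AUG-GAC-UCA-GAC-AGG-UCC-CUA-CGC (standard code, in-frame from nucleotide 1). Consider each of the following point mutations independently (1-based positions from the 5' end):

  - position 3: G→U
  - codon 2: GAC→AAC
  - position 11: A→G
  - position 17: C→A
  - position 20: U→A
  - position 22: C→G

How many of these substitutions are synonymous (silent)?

0

Codon 1: AUG (Met) → AUU (Ile) — missense.
Codon 2: GAC (Asp) → AAC (Asn) — missense.
Codon 4: GAC (Asp) → GGC (Gly) — missense.
Codon 6: UCC (Ser) → UAC (Tyr) — missense.
Codon 7: CUA (Leu) → CAA (Gln) — missense.
Codon 8: CGC (Arg) → GGC (Gly) — missense.
Synonymous: 0 of 6.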